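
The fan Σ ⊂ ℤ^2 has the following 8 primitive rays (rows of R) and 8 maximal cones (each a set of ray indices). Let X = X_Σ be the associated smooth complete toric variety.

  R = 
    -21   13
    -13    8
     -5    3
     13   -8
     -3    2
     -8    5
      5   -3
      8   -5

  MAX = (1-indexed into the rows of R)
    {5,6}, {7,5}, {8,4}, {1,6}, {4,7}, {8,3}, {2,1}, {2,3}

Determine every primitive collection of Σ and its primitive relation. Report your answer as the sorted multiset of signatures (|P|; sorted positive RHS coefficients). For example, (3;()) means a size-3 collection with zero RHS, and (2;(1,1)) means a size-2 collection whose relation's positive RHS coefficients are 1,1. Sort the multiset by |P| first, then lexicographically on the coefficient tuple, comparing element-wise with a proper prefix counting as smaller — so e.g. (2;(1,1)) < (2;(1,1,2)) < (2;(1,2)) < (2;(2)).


Minimal non-faces — 20 found among 8 rays, 8 max cones:

  P = {2,4}:  v_{2} + v_{4} = 0  ⇒ sig = (2;())
  P = {3,7}:  v_{3} + v_{7} = 0  ⇒ sig = (2;())
  P = {6,8}:  v_{6} + v_{8} = 0  ⇒ sig = (2;())
  P = {1,4}:  v_{1} + v_{4} = v_{6}  ⇒ sig = (2;(1))
  P = {1,8}:  v_{1} + v_{8} = v_{2}  ⇒ sig = (2;(1))
  P = {2,6}:  v_{2} + v_{6} = v_{1}  ⇒ sig = (2;(1))
  P = {2,7}:  v_{2} + v_{7} = v_{6}  ⇒ sig = (2;(1))
  P = {2,8}:  v_{2} + v_{8} = v_{3}  ⇒ sig = (2;(1))
  P = {3,4}:  v_{3} + v_{4} = v_{8}  ⇒ sig = (2;(1))
  P = {3,5}:  v_{3} + v_{5} = v_{6}  ⇒ sig = (2;(1))
  P = {3,6}:  v_{3} + v_{6} = v_{2}  ⇒ sig = (2;(1))
  P = {4,6}:  v_{4} + v_{6} = v_{7}  ⇒ sig = (2;(1))
  P = {5,8}:  v_{5} + v_{8} = v_{7}  ⇒ sig = (2;(1))
  P = {6,7}:  v_{6} + v_{7} = v_{5}  ⇒ sig = (2;(1))
  P = {7,8}:  v_{7} + v_{8} = v_{4}  ⇒ sig = (2;(1))
  P = {1,3}:  v_{1} + v_{3} = 2·v_{2}  ⇒ sig = (2;(2))
  P = {1,7}:  v_{1} + v_{7} = 2·v_{6}  ⇒ sig = (2;(2))
  P = {2,5}:  v_{2} + v_{5} = 2·v_{6}  ⇒ sig = (2;(2))
  P = {4,5}:  v_{4} + v_{5} = 2·v_{7}  ⇒ sig = (2;(2))
  P = {1,5}:  v_{1} + v_{5} = 3·v_{6}  ⇒ sig = (2;(3))

Hence PRS(X_Σ) =
[(2;()), (2;()), (2;()), (2;(1)), (2;(1)), (2;(1)), (2;(1)), (2;(1)), (2;(1)), (2;(1)), (2;(1)), (2;(1)), (2;(1)), (2;(1)), (2;(1)), (2;(2)), (2;(2)), (2;(2)), (2;(2)), (2;(3))]


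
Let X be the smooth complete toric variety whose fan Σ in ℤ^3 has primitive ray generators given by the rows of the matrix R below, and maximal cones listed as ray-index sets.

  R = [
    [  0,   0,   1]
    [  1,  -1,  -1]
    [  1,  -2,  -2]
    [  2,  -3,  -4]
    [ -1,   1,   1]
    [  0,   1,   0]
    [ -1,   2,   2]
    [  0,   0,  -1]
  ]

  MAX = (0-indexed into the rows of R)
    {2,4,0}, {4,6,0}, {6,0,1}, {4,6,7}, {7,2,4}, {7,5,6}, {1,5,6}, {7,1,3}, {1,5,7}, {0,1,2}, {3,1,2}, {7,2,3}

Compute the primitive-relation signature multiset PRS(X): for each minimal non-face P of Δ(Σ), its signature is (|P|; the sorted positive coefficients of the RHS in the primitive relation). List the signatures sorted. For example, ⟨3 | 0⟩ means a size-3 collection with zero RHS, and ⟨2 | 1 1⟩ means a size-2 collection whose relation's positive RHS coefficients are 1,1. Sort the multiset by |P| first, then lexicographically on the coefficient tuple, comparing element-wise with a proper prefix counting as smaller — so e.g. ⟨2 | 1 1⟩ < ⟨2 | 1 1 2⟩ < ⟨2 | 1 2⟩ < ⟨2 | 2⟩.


Δ(Σ) — 8 vertices, 12 min non-faces:

  P = {0,7}:  v_{0} + v_{7} = 0 — sig = ⟨2 | 0⟩
  P = {1,4}:  v_{1} + v_{4} = 0 — sig = ⟨2 | 0⟩
  P = {2,6}:  v_{2} + v_{6} = 0 — sig = ⟨2 | 0⟩
  P = {0,3}:  v_{0} + v_{3} = v_{1} + v_{2} — sig = ⟨2 | 1 1⟩
  P = {0,5}:  v_{0} + v_{5} = v_{1} + v_{6} — sig = ⟨2 | 1 1⟩
  P = {2,5}:  v_{2} + v_{5} = v_{1} + v_{7} — sig = ⟨2 | 1 1⟩
  P = {3,4}:  v_{3} + v_{4} = v_{2} + v_{7} — sig = ⟨2 | 1 1⟩
  P = {3,6}:  v_{3} + v_{6} = v_{1} + v_{7} — sig = ⟨2 | 1 1⟩
  P = {4,5}:  v_{4} + v_{5} = v_{6} + v_{7} — sig = ⟨2 | 1 1⟩
  P = {3,5}:  v_{3} + v_{5} = 2·v_{1} + 2·v_{7} — sig = ⟨2 | 2 2⟩
  P = {1,2,7}:  v_{1} + v_{2} + v_{7} = v_{3} — sig = ⟨3 | 1⟩
  P = {1,6,7}:  v_{1} + v_{6} + v_{7} = v_{5} — sig = ⟨3 | 1⟩

Signatures (|P|; sorted positive RHS coefficients), sorted:
[⟨2 | 0⟩, ⟨2 | 0⟩, ⟨2 | 0⟩, ⟨2 | 1 1⟩, ⟨2 | 1 1⟩, ⟨2 | 1 1⟩, ⟨2 | 1 1⟩, ⟨2 | 1 1⟩, ⟨2 | 1 1⟩, ⟨2 | 2 2⟩, ⟨3 | 1⟩, ⟨3 | 1⟩]


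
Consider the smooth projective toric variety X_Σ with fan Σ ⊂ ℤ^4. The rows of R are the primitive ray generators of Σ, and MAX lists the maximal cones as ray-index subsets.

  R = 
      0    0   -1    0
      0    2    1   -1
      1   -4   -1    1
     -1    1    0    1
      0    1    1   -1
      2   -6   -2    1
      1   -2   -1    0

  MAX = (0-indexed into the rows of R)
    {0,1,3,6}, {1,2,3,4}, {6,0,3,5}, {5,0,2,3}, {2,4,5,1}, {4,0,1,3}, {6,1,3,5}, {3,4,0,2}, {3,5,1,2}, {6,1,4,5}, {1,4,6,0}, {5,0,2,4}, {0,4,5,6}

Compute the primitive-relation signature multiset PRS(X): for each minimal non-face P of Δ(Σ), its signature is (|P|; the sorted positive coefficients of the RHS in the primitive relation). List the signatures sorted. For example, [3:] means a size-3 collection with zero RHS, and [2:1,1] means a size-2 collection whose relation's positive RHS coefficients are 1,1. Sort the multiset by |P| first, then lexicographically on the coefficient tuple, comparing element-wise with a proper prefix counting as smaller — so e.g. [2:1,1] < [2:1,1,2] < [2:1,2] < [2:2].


|primitive collections| = 5. Relations:

  P = {2,6}:  v_{2} + v_{6} = v_{5}  →  sig = [2:1]
  P = {3,4,6}:  v_{3} + v_{4} + v_{6} = 0  →  sig = [3:]
  P = {0,1,2}:  v_{0} + v_{1} + v_{2} = v_{6}  →  sig = [3:1]
  P = {3,4,5}:  v_{3} + v_{4} + v_{5} = v_{2}  →  sig = [3:1]
  P = {0,1,5}:  v_{0} + v_{1} + v_{5} = 2·v_{6}  →  sig = [3:2]

so the primitive-relation signature multiset is
[[2:1], [3:], [3:1], [3:1], [3:2]]


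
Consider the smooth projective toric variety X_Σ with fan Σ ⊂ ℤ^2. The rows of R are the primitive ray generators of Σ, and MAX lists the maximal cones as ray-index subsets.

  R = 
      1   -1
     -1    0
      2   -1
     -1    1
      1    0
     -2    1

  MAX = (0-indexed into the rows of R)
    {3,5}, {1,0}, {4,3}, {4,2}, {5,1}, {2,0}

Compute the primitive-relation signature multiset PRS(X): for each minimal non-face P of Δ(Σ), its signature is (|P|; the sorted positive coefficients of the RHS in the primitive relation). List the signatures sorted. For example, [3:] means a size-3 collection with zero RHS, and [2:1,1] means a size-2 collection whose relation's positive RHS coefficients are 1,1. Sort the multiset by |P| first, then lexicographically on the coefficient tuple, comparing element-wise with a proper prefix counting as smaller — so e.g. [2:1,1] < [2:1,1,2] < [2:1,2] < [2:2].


|primitive collections| = 9. Relations:

  P = {0,3}:  v_{0} + v_{3} = 0  →  sig = [2:]
  P = {1,4}:  v_{1} + v_{4} = 0  →  sig = [2:]
  P = {2,5}:  v_{2} + v_{5} = 0  →  sig = [2:]
  P = {0,4}:  v_{0} + v_{4} = v_{2}  →  sig = [2:1]
  P = {0,5}:  v_{0} + v_{5} = v_{1}  →  sig = [2:1]
  P = {1,2}:  v_{1} + v_{2} = v_{0}  →  sig = [2:1]
  P = {1,3}:  v_{1} + v_{3} = v_{5}  →  sig = [2:1]
  P = {2,3}:  v_{2} + v_{3} = v_{4}  →  sig = [2:1]
  P = {4,5}:  v_{4} + v_{5} = v_{3}  →  sig = [2:1]

Signatures (|P|; sorted positive RHS coefficients), sorted:
[[2:], [2:], [2:], [2:1], [2:1], [2:1], [2:1], [2:1], [2:1]]


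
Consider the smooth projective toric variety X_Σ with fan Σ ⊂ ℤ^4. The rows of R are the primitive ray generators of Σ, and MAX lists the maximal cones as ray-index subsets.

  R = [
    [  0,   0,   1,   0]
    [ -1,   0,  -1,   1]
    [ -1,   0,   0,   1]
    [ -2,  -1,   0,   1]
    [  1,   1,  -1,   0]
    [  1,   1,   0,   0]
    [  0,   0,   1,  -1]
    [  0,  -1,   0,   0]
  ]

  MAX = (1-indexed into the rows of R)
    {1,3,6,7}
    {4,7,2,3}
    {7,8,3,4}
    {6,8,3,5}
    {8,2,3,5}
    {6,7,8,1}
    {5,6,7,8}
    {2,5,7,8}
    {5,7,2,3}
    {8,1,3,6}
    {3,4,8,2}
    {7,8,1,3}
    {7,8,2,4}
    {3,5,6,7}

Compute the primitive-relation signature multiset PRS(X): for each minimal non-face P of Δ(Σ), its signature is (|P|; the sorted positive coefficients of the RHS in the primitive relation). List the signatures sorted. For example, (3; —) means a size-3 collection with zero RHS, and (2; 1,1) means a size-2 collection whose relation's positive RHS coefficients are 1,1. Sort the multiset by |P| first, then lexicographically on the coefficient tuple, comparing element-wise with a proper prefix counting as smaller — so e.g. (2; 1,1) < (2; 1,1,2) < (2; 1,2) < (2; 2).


9 collections generate NE(X_Σ); each relation:

  P = {1,2}:  v_{1} + v_{2} = v_{3}  so sig = (2; 1)
  P = {1,5}:  v_{1} + v_{5} = v_{6}  so sig = (2; 1)
  P = {4,5}:  v_{4} + v_{5} = v_{2}  so sig = (2; 1)
  P = {4,6}:  v_{4} + v_{6} = v_{3}  so sig = (2; 1)
  P = {2,6}:  v_{2} + v_{6} = v_{3} + v_{5}  so sig = (2; 1,1)
  P = {1,4}:  v_{1} + v_{4} = 2·v_{3} + v_{7} + v_{8}  so sig = (2; 1,1,2)
  P = {3,5,7,8}:  v_{3} + v_{5} + v_{7} + v_{8} = 0  so sig = (4; —)
  P = {2,3,7,8}:  v_{2} + v_{3} + v_{7} + v_{8} = v_{4}  so sig = (4; 1)
  P = {3,6,7,8}:  v_{3} + v_{6} + v_{7} + v_{8} = v_{1}  so sig = (4; 1)

so the primitive-relation signature multiset is
{ (2; 1) ×4,  (2; 1,1),  (2; 1,1,2),  (4; —),  (4; 1) ×2 }


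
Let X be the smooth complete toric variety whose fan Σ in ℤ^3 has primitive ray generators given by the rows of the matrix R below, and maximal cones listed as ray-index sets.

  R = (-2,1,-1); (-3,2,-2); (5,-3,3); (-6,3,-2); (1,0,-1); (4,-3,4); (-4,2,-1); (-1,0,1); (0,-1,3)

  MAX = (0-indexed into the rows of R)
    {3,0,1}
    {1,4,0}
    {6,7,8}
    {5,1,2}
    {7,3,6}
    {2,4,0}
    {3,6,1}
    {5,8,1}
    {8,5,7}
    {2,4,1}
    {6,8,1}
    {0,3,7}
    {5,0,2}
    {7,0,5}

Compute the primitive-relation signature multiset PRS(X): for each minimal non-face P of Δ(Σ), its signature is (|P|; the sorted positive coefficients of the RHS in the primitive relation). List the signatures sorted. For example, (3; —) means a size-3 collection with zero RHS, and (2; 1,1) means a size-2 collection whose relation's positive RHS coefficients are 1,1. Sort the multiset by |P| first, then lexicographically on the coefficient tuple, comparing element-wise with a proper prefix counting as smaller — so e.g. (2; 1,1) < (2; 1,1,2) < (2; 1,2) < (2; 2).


Σ has 17 primitive collections:

  {4,7}:  v_{4} + v_{7} = 0  →  sig = (2; —)
  {0,6}:  v_{0} + v_{6} = v_{3}  →  sig = (2; 1)
  {1,7}:  v_{1} + v_{7} = v_{6}  →  sig = (2; 1)
  {2,3}:  v_{2} + v_{3} = v_{7}  →  sig = (2; 1)
  {2,7}:  v_{2} + v_{7} = v_{5}  →  sig = (2; 1)
  {4,5}:  v_{4} + v_{5} = v_{2}  →  sig = (2; 1)
  {4,6}:  v_{4} + v_{6} = v_{1}  →  sig = (2; 1)
  {5,6}:  v_{5} + v_{6} = v_{8}  →  sig = (2; 1)
  {2,6}:  v_{2} + v_{6} = v_{1} + v_{5}  →  sig = (2; 1,1)
  {3,4}:  v_{3} + v_{4} = v_{0} + v_{1}  →  sig = (2; 1,1)
  {4,8}:  v_{4} + v_{8} = v_{1} + v_{5}  →  sig = (2; 1,1)
  {2,8}:  v_{2} + v_{8} = v_{1} + 2·v_{5}  →  sig = (2; 1,2)
  {3,8}:  v_{3} + v_{8} = v_{6} + 2·v_{7}  →  sig = (2; 1,2)
  {0,8}:  v_{0} + v_{8} = 2·v_{7}  →  sig = (2; 2)
  {3,5}:  v_{3} + v_{5} = 2·v_{7}  →  sig = (2; 2)
  {0,1,2}:  v_{0} + v_{1} + v_{2} = 0  →  sig = (3; —)
  {0,1,5}:  v_{0} + v_{1} + v_{5} = v_{7}  →  sig = (3; 1)

Hence PRS(X_Σ) =
{ (2; —),  (2; 1) ×7,  (2; 1,1) ×3,  (2; 1,2) ×2,  (2; 2) ×2,  (3; —),  (3; 1) }


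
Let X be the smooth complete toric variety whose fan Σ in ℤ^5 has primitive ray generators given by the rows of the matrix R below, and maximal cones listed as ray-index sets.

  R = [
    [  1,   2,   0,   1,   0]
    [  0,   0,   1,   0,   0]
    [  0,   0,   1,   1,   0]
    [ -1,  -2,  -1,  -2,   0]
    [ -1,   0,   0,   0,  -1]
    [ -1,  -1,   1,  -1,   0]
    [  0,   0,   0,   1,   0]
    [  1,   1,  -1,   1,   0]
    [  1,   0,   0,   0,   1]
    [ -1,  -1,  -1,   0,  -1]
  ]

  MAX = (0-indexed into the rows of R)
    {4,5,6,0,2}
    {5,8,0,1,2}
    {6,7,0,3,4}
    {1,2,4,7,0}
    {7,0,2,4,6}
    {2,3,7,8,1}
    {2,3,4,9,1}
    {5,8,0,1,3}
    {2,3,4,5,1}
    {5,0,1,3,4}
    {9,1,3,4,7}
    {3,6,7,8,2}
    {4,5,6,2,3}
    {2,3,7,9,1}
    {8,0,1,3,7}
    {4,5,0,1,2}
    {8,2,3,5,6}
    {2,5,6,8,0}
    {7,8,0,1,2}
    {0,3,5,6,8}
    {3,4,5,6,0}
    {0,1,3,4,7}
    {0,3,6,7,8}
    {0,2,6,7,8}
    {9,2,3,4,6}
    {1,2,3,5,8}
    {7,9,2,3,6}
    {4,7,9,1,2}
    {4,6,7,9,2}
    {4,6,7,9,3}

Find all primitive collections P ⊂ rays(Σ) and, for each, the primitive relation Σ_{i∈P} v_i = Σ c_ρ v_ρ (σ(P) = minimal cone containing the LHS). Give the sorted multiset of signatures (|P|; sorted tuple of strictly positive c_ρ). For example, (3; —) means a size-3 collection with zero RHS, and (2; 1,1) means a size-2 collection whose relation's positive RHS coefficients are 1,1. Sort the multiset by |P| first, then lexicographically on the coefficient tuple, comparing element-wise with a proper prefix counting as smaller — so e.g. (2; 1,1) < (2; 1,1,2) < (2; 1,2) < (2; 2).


Σ has 8 primitive collections:

  P={4,8}:  v_{4} + v_{8} = 0  →  sig = (2; —)
  P={5,7}:  v_{5} + v_{7} = 0  →  sig = (2; —)
  P={1,6}:  v_{1} + v_{6} = v_{2}  →  sig = (2; 1)
  P={0,9}:  v_{0} + v_{9} = v_{4} + v_{7}  →  sig = (2; 1,1)
  P={5,9}:  v_{5} + v_{9} = v_{2} + v_{3} + v_{4}  →  sig = (2; 1,1,1)
  P={8,9}:  v_{8} + v_{9} = v_{2} + v_{3} + v_{7}  →  sig = (2; 1,1,1)
  P={0,2,3}:  v_{0} + v_{2} + v_{3} = 0  →  sig = (3; —)
  P={2,3,4,7}:  v_{2} + v_{3} + v_{4} + v_{7} = v_{9}  →  sig = (4; 1)

Hence PRS(X_Σ) =
{ (2; —) ×2,  (2; 1),  (2; 1,1),  (2; 1,1,1) ×2,  (3; —),  (4; 1) }


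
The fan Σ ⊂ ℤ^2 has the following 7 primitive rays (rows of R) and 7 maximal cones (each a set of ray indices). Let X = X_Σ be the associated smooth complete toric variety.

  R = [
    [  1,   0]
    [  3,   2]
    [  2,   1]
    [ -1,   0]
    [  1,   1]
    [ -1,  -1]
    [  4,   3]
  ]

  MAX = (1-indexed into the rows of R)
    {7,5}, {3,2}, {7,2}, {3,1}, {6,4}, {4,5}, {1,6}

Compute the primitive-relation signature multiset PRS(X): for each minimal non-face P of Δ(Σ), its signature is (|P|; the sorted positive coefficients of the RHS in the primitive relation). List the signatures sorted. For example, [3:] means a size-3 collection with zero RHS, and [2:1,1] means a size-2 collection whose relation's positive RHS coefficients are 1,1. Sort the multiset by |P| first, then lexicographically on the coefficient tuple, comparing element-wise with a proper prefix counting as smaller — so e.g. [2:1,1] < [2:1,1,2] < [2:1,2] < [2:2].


14 minimal non-faces of Δ(Σ) (on 7 rays):

  P = {1,4}:  v_{1} + v_{4} = 0 ; sig = [2:]
  P = {5,6}:  v_{5} + v_{6} = 0 ; sig = [2:]
  P = {1,5}:  v_{1} + v_{5} = v_{3} ; sig = [2:1]
  P = {2,5}:  v_{2} + v_{5} = v_{7} ; sig = [2:1]
  P = {2,6}:  v_{2} + v_{6} = v_{3} ; sig = [2:1]
  P = {3,4}:  v_{3} + v_{4} = v_{5} ; sig = [2:1]
  P = {3,5}:  v_{3} + v_{5} = v_{2} ; sig = [2:1]
  P = {3,6}:  v_{3} + v_{6} = v_{1} ; sig = [2:1]
  P = {6,7}:  v_{6} + v_{7} = v_{2} ; sig = [2:1]
  P = {1,7}:  v_{1} + v_{7} = v_{2} + v_{3} ; sig = [2:1,1]
  P = {1,2}:  v_{1} + v_{2} = 2·v_{3} ; sig = [2:2]
  P = {2,4}:  v_{2} + v_{4} = 2·v_{5} ; sig = [2:2]
  P = {3,7}:  v_{3} + v_{7} = 2·v_{2} ; sig = [2:2]
  P = {4,7}:  v_{4} + v_{7} = 3·v_{5} ; sig = [2:3]

Hence PRS(X_Σ) =
    |P|=2: 14 collections, coeffs (), (), (1), (1), (1), (1), (1), (1), (1), (1,1), (2), (2), (2), (3)


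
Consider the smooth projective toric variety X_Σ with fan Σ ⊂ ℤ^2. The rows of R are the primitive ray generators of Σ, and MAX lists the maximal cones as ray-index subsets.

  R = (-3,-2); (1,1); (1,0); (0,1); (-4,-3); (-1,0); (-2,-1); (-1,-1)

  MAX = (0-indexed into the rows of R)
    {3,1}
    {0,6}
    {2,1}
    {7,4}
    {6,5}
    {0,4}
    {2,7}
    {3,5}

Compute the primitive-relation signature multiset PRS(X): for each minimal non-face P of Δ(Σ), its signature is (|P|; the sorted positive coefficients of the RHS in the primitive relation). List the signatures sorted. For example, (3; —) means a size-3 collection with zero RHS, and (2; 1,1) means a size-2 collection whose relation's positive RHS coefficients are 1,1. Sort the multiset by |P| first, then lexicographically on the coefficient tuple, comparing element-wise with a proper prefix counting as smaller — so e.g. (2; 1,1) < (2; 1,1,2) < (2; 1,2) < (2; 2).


Δ(Σ) — 8 vertices, 20 min non-faces:

  {1,7}:  v_{1} + v_{7} = 0  ⇒ sig = (2; —)
  {2,5}:  v_{2} + v_{5} = 0  ⇒ sig = (2; —)
  {0,1}:  v_{0} + v_{1} = v_{6}  ⇒ sig = (2; 1)
  {0,7}:  v_{0} + v_{7} = v_{4}  ⇒ sig = (2; 1)
  {1,4}:  v_{1} + v_{4} = v_{0}  ⇒ sig = (2; 1)
  {1,5}:  v_{1} + v_{5} = v_{3}  ⇒ sig = (2; 1)
  {1,6}:  v_{1} + v_{6} = v_{5}  ⇒ sig = (2; 1)
  {2,3}:  v_{2} + v_{3} = v_{1}  ⇒ sig = (2; 1)
  {2,6}:  v_{2} + v_{6} = v_{7}  ⇒ sig = (2; 1)
  {3,7}:  v_{3} + v_{7} = v_{5}  ⇒ sig = (2; 1)
  {5,7}:  v_{5} + v_{7} = v_{6}  ⇒ sig = (2; 1)
  {6,7}:  v_{6} + v_{7} = v_{0}  ⇒ sig = (2; 1)
  {0,3}:  v_{0} + v_{3} = v_{5} + v_{6}  ⇒ sig = (2; 1,1)
  {4,5}:  v_{4} + v_{5} = v_{0} + v_{6}  ⇒ sig = (2; 1,1)
  {0,2}:  v_{0} + v_{2} = 2·v_{7}  ⇒ sig = (2; 2)
  {0,5}:  v_{0} + v_{5} = 2·v_{6}  ⇒ sig = (2; 2)
  {3,4}:  v_{3} + v_{4} = 2·v_{6}  ⇒ sig = (2; 2)
  {3,6}:  v_{3} + v_{6} = 2·v_{5}  ⇒ sig = (2; 2)
  {4,6}:  v_{4} + v_{6} = 2·v_{0}  ⇒ sig = (2; 2)
  {2,4}:  v_{2} + v_{4} = 3·v_{7}  ⇒ sig = (2; 3)

Hence PRS(X_Σ) =
{ (2; —) ×2,  (2; 1) ×10,  (2; 1,1) ×2,  (2; 2) ×5,  (2; 3) }


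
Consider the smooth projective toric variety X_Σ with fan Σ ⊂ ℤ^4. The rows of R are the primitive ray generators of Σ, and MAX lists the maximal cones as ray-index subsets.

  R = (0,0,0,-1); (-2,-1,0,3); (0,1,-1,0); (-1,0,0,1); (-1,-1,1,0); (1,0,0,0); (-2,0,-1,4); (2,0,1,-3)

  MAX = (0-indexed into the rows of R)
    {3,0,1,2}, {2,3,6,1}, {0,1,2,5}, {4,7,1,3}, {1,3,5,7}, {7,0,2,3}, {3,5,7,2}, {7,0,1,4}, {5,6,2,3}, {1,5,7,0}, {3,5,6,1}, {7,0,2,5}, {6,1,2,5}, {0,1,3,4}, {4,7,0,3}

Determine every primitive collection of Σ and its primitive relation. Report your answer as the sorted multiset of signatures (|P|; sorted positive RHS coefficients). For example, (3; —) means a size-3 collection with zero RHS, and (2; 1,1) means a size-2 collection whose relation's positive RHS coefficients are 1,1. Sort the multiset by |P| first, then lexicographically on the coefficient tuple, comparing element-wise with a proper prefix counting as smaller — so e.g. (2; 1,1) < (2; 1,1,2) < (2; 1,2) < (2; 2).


|primitive collections| = 9. Relations:

  P={0,6}:  v_{0} + v_{6} = v_{1} + v_{2} — sig = (2; 1,1)
  P={2,4}:  v_{2} + v_{4} = v_{0} + v_{3} — sig = (2; 1,1)
  P={4,5}:  v_{4} + v_{5} = v_{1} + v_{7} — sig = (2; 1,1)
  P={4,6}:  v_{4} + v_{6} = v_{1} + v_{3} — sig = (2; 1,1)
  P={6,7}:  v_{6} + v_{7} = v_{3} + v_{5} — sig = (2; 1,1)
  P={0,3,5}:  v_{0} + v_{3} + v_{5} = 0 — sig = (3; —)
  P={1,2,7}:  v_{1} + v_{2} + v_{7} = 0 — sig = (3; —)
  P={0,1,3,7}:  v_{0} + v_{1} + v_{3} + v_{7} = v_{4} — sig = (4; 1)
  P={1,2,3,5}:  v_{1} + v_{2} + v_{3} + v_{5} = v_{6} — sig = (4; 1)

so the primitive-relation signature multiset is
[(2; 1,1), (2; 1,1), (2; 1,1), (2; 1,1), (2; 1,1), (3; —), (3; —), (4; 1), (4; 1)]


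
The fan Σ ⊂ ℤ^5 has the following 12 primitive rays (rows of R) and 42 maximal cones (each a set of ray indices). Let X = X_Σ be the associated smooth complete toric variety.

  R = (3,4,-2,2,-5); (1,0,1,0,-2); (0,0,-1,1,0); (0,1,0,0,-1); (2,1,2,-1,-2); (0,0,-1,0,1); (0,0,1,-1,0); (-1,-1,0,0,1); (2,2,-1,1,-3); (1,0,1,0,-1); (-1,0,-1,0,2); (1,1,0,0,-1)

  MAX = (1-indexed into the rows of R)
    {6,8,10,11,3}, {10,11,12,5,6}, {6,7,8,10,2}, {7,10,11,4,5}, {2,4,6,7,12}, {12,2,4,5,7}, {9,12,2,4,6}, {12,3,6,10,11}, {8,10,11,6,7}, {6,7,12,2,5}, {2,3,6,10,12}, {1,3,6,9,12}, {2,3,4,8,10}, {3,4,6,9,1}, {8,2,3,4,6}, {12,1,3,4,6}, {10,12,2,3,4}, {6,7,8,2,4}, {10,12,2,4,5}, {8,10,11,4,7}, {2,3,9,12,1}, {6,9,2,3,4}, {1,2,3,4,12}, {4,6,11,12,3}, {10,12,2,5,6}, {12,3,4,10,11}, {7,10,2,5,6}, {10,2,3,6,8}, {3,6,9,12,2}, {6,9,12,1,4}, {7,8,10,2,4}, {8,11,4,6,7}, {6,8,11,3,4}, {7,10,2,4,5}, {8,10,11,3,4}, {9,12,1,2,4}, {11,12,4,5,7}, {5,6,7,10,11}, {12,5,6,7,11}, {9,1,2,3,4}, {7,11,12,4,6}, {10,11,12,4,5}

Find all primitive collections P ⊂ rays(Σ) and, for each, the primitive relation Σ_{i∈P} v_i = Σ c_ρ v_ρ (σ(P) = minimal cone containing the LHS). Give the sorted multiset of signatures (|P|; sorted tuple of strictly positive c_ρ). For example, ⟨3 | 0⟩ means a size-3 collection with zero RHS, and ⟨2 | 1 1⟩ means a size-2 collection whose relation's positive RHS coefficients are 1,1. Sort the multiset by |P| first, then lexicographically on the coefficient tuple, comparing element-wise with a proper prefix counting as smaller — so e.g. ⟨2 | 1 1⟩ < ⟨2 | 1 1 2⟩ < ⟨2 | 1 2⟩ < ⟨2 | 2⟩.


21 collections generate NE(X_Σ); each relation:

  P={2,11}:  v_{2} + v_{11} = 0 — sig = ⟨2 | 0⟩
  P={3,7}:  v_{3} + v_{7} = 0 — sig = ⟨2 | 0⟩
  P={8,12}:  v_{8} + v_{12} = 0 — sig = ⟨2 | 0⟩
  P={3,5}:  v_{3} + v_{5} = v_{10} + v_{12} — sig = ⟨2 | 1 1⟩
  P={5,8}:  v_{5} + v_{8} = v_{7} + v_{10} — sig = ⟨2 | 1 1⟩
  P={1,7}:  v_{1} + v_{7} = v_{4} + v_{9} + v_{12} — sig = ⟨2 | 1 1 1⟩
  P={1,8}:  v_{1} + v_{8} = v_{3} + v_{4} + v_{9} — sig = ⟨2 | 1 1 1⟩
  P={7,9}:  v_{7} + v_{9} = v_{2} + v_{4} + v_{6} + v_{12} — sig = ⟨2 | 1 1 1 1⟩
  P={8,9}:  v_{8} + v_{9} = v_{2} + v_{3} + v_{4} + v_{6} — sig = ⟨2 | 1 1 1 1⟩
  P={9,11}:  v_{9} + v_{11} = v_{3} + v_{4} + v_{6} + v_{12} — sig = ⟨2 | 1 1 1 1⟩
  P={1,5}:  v_{1} + v_{5} = v_{2} + v_{3} + v_{4} + 4·v_{12} — sig = ⟨2 | 1 1 1 4⟩
  P={9,10}:  v_{9} + v_{10} = v_{2} + v_{3} + 2·v_{12} — sig = ⟨2 | 1 1 2⟩
  P={1,10}:  v_{1} + v_{10} = v_{2} + 2·v_{3} + v_{4} + 3·v_{12} — sig = ⟨2 | 1 1 2 3⟩
  P={1,11}:  v_{1} + v_{11} = 2·v_{3} + 2·v_{4} + v_{6} + 2·v_{12} — sig = ⟨2 | 1 2 2 2⟩
  P={5,9}:  v_{5} + v_{9} = v_{2} + 3·v_{12} — sig = ⟨2 | 1 3⟩
  P={4,6,10}:  v_{4} + v_{6} + v_{10} = v_{12} — sig = ⟨3 | 1⟩
  P={7,10,12}:  v_{7} + v_{10} + v_{12} = v_{5} — sig = ⟨3 | 1⟩
  P={4,5,6}:  v_{4} + v_{5} + v_{6} = v_{7} + 2·v_{12} — sig = ⟨3 | 1 2⟩
  P={1,2,6}:  v_{1} + v_{2} + v_{6} = 2·v_{9} — sig = ⟨3 | 2⟩
  P={3,4,9,12}:  v_{3} + v_{4} + v_{9} + v_{12} = v_{1} — sig = ⟨4 | 1⟩
  P={2,3,4,6,12}:  v_{2} + v_{3} + v_{4} + v_{6} + v_{12} = v_{9} — sig = ⟨5 | 1⟩

so the primitive-relation signature multiset is
[⟨2 | 0⟩, ⟨2 | 0⟩, ⟨2 | 0⟩, ⟨2 | 1 1⟩, ⟨2 | 1 1⟩, ⟨2 | 1 1 1⟩, ⟨2 | 1 1 1⟩, ⟨2 | 1 1 1 1⟩, ⟨2 | 1 1 1 1⟩, ⟨2 | 1 1 1 1⟩, ⟨2 | 1 1 1 4⟩, ⟨2 | 1 1 2⟩, ⟨2 | 1 1 2 3⟩, ⟨2 | 1 2 2 2⟩, ⟨2 | 1 3⟩, ⟨3 | 1⟩, ⟨3 | 1⟩, ⟨3 | 1 2⟩, ⟨3 | 2⟩, ⟨4 | 1⟩, ⟨5 | 1⟩]


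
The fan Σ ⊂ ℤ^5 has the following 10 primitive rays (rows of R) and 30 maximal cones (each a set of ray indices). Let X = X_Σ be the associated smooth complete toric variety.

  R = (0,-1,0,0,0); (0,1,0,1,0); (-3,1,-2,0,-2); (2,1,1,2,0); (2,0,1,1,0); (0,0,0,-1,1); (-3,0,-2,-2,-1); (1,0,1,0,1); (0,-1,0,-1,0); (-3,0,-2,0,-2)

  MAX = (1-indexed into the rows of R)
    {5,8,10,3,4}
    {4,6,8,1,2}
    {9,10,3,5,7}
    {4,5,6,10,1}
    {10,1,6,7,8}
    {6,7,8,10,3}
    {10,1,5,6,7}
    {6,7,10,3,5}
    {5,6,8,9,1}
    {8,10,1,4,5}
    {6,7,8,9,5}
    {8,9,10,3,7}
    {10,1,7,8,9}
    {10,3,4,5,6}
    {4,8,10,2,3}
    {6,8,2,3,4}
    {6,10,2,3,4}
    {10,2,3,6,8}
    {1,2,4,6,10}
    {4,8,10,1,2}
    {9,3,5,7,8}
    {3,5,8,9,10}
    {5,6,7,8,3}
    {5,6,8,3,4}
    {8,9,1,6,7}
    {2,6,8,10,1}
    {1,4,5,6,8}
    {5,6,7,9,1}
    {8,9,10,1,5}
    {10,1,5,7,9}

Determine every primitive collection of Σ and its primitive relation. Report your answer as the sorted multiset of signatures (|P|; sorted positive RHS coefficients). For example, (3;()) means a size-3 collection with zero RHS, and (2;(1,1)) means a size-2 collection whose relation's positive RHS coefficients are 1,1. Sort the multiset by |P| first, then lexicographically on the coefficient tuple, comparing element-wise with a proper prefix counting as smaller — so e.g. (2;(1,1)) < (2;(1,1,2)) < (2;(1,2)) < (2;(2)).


Primitive collections (12):

  P = {2,9}:  v_{2} + v_{9} = 0  →  sig = (2;())
  P = {1,3}:  v_{1} + v_{3} = v_{10}  →  sig = (2;(1))
  P = {2,5}:  v_{2} + v_{5} = v_{4}  →  sig = (2;(1))
  P = {4,9}:  v_{4} + v_{9} = v_{5}  →  sig = (2;(1))
  P = {2,7}:  v_{2} + v_{7} = v_{3} + v_{6}  →  sig = (2;(1,1))
  P = {4,7}:  v_{4} + v_{7} = v_{3} + v_{5} + v_{6}  →  sig = (2;(1,1,1))
  P = {3,6,9}:  v_{3} + v_{6} + v_{9} = v_{7}  →  sig = (3;(1))
  P = {6,9,10}:  v_{6} + v_{9} + v_{10} = v_{1} + v_{7}  →  sig = (3;(1,1))
  P = {5,6,8,10}:  v_{5} + v_{6} + v_{8} + v_{10} = 0  →  sig = (4;())
  P = {1,5,7,8}:  v_{1} + v_{5} + v_{7} + v_{8} = v_{9}  →  sig = (4;(1))
  P = {4,6,8,10}:  v_{4} + v_{6} + v_{8} + v_{10} = v_{2}  →  sig = (4;(1))
  P = {5,7,8,10}:  v_{5} + v_{7} + v_{8} + v_{10} = v_{3} + v_{9}  →  sig = (4;(1,1))

Hence PRS(X_Σ) =
    (2;())
    (2;(1))
    (2;(1))
    (2;(1))
    (2;(1,1))
    (2;(1,1,1))
    (3;(1))
    (3;(1,1))
    (4;())
    (4;(1))
    (4;(1))
    (4;(1,1))


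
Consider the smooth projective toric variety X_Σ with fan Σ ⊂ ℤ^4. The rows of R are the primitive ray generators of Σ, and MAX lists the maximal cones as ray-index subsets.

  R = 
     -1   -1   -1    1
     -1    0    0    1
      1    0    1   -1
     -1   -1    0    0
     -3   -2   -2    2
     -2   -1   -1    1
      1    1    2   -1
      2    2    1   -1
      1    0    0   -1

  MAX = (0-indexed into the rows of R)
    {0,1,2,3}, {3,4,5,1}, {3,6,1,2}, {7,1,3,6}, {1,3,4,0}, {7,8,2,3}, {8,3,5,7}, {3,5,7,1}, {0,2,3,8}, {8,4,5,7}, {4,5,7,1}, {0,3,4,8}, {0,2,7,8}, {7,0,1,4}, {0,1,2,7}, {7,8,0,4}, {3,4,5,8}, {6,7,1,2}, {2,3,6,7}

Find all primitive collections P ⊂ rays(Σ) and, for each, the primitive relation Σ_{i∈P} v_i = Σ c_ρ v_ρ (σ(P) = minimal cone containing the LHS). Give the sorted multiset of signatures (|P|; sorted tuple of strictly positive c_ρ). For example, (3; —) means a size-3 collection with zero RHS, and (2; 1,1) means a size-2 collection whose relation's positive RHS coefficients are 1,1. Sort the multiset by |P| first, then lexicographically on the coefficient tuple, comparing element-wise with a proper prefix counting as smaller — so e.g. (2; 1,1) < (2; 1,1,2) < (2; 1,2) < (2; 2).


Σ has 11 primitive collections:

  • {1,8}:  v_{1} + v_{8} = 0 — sig = (2; —)
  • {0,5}:  v_{0} + v_{5} = v_{4} — sig = (2; 1)
  • {2,5}:  v_{2} + v_{5} = v_{3} — sig = (2; 1)
  • {0,6}:  v_{0} + v_{6} = v_{1} + v_{2} — sig = (2; 1,1)
  • {2,4}:  v_{2} + v_{4} = v_{0} + v_{3} — sig = (2; 1,1)
  • {4,6}:  v_{4} + v_{6} = v_{1} + v_{3} — sig = (2; 1,1)
  • {6,8}:  v_{6} + v_{8} = v_{2} + v_{3} + v_{7} — sig = (2; 1,1,1)
  • {5,6}:  v_{5} + v_{6} = v_{1} + 2·v_{3} + v_{7} — sig = (2; 1,1,2)
  • {0,3,7}:  v_{0} + v_{3} + v_{7} = 0 — sig = (3; —)
  • {3,4,7}:  v_{3} + v_{4} + v_{7} = v_{5} — sig = (3; 1)
  • {1,2,3,7}:  v_{1} + v_{2} + v_{3} + v_{7} = v_{6} — sig = (4; 1)

so the primitive-relation signature multiset is
    |P|=2: 8 collections, coeffs (), (1), (1), (1,1), (1,1), (1,1), (1,1,1), (1,1,2)
    |P|=3: 2 collections, coeffs (), (1)
    |P|=4: 1 collection, coeffs (1)


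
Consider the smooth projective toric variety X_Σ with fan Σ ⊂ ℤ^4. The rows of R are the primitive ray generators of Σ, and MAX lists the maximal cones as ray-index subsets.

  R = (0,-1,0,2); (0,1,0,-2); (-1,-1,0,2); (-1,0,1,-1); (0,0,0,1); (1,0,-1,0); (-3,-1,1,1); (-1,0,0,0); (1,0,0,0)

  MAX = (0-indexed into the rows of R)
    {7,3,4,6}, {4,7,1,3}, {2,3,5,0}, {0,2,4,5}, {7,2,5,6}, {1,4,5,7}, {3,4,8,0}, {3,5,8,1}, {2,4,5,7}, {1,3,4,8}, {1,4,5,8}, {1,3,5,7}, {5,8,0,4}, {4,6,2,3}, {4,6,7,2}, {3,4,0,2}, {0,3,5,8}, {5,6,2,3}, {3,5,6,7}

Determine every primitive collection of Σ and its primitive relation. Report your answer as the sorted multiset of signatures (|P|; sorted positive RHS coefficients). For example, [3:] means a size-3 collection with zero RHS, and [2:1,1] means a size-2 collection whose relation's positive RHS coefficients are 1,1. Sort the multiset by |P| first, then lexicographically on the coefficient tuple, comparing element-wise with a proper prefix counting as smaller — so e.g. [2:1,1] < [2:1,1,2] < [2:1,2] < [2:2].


Σ has 11 primitive collections:

  {0,1}:  v_{0} + v_{1} = 0  so sig = [2:]
  {7,8}:  v_{7} + v_{8} = 0  so sig = [2:]
  {0,7}:  v_{0} + v_{7} = v_{2}  so sig = [2:1]
  {1,2}:  v_{1} + v_{2} = v_{7}  so sig = [2:1]
  {2,8}:  v_{2} + v_{8} = v_{0}  so sig = [2:1]
  {6,8}:  v_{6} + v_{8} = v_{2} + v_{3}  so sig = [2:1,1]
  {0,6}:  v_{0} + v_{6} = 2·v_{2} + v_{3}  so sig = [2:1,2]
  {1,6}:  v_{1} + v_{6} = v_{3} + 2·v_{7}  so sig = [2:1,2]
  {3,4,5}:  v_{3} + v_{4} + v_{5} = 0  so sig = [3:]
  {2,3,7}:  v_{2} + v_{3} + v_{7} = v_{6}  so sig = [3:1]
  {4,5,6}:  v_{4} + v_{5} + v_{6} = v_{2} + v_{7}  so sig = [3:1,1]

Signatures (|P|; sorted positive RHS coefficients), sorted:
{ [2:] ×2,  [2:1] ×3,  [2:1,1],  [2:1,2] ×2,  [3:],  [3:1],  [3:1,1] }


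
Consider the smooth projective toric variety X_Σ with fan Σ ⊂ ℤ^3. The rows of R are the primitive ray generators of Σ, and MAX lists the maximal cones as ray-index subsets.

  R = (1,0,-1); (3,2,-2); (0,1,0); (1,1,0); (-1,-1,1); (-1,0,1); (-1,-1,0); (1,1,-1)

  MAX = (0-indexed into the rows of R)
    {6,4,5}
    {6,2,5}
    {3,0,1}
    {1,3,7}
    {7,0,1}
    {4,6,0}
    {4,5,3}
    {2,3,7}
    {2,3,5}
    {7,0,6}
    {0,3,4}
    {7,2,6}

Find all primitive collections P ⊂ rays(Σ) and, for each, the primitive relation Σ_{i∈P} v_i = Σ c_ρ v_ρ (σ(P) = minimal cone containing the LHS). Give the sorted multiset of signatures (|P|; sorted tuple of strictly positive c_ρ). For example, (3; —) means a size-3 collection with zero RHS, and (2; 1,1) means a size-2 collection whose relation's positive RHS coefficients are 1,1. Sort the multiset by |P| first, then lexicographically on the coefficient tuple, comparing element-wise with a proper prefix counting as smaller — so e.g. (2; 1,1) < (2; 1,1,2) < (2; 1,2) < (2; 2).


11 minimal non-faces of Δ(Σ) (on 8 rays):

  {0,5}:  v_{0} + v_{5} = 0  ⇒ sig = (2; —)
  {3,6}:  v_{3} + v_{6} = 0  ⇒ sig = (2; —)
  {4,7}:  v_{4} + v_{7} = 0  ⇒ sig = (2; —)
  {0,2}:  v_{0} + v_{2} = v_{7}  ⇒ sig = (2; 1)
  {2,4}:  v_{2} + v_{4} = v_{5}  ⇒ sig = (2; 1)
  {5,7}:  v_{5} + v_{7} = v_{2}  ⇒ sig = (2; 1)
  {1,4}:  v_{1} + v_{4} = v_{0} + v_{3}  ⇒ sig = (2; 1,1)
  {1,5}:  v_{1} + v_{5} = v_{3} + v_{7}  ⇒ sig = (2; 1,1)
  {1,6}:  v_{1} + v_{6} = v_{0} + v_{7}  ⇒ sig = (2; 1,1)
  {1,2}:  v_{1} + v_{2} = v_{3} + 2·v_{7}  ⇒ sig = (2; 1,2)
  {0,3,7}:  v_{0} + v_{3} + v_{7} = v_{1}  ⇒ sig = (3; 1)

so the primitive-relation signature multiset is
    (2; —)
    (2; —)
    (2; —)
    (2; 1)
    (2; 1)
    (2; 1)
    (2; 1,1)
    (2; 1,1)
    (2; 1,1)
    (2; 1,2)
    (3; 1)


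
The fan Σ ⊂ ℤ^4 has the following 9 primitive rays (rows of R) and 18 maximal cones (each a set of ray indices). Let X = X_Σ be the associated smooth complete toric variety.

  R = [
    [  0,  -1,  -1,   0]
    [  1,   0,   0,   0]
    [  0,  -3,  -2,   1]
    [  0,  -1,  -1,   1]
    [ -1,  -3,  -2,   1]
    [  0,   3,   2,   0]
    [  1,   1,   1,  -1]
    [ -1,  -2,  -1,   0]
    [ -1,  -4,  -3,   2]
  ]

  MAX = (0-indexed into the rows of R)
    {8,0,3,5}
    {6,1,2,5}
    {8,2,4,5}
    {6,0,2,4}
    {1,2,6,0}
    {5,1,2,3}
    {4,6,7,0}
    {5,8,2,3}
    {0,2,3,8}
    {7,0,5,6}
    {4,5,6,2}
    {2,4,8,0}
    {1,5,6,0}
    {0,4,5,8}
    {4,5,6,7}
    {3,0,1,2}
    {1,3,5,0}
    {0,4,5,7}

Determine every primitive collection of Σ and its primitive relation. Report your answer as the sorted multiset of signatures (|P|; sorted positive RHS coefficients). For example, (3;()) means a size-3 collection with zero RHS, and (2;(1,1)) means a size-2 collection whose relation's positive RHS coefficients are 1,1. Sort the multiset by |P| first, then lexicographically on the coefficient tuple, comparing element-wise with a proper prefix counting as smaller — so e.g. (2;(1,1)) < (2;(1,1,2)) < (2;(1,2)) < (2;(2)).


Primitive collections (11):

  {1,4}:  v_{1} + v_{4} = v_{2} ; sig = (2;(1))
  {3,4}:  v_{3} + v_{4} = v_{8} ; sig = (2;(1))
  {3,6}:  v_{3} + v_{6} = v_{1} ; sig = (2;(1))
  {3,7}:  v_{3} + v_{7} = v_{4} ; sig = (2;(1))
  {6,8}:  v_{6} + v_{8} = v_{2} ; sig = (2;(1))
  {1,7}:  v_{1} + v_{7} = v_{4} + v_{6} ; sig = (2;(1,1))
  {1,8}:  v_{1} + v_{8} = v_{2} + v_{3} ; sig = (2;(1,1))
  {2,7}:  v_{2} + v_{7} = 2·v_{4} + v_{6} ; sig = (2;(1,2))
  {7,8}:  v_{7} + v_{8} = 2·v_{4} ; sig = (2;(2))
  {0,2,5}:  v_{0} + v_{2} + v_{5} = v_{3} ; sig = (3;(1))
  {0,4,5,6}:  v_{0} + v_{4} + v_{5} + v_{6} = 0 ; sig = (4;())

Hence PRS(X_Σ) =
    |P|=2: 9 collections, coeffs (1), (1), (1), (1), (1), (1,1), (1,1), (1,2), (2)
    |P|=3: 1 collection, coeffs (1)
    |P|=4: 1 collection, coeffs ()


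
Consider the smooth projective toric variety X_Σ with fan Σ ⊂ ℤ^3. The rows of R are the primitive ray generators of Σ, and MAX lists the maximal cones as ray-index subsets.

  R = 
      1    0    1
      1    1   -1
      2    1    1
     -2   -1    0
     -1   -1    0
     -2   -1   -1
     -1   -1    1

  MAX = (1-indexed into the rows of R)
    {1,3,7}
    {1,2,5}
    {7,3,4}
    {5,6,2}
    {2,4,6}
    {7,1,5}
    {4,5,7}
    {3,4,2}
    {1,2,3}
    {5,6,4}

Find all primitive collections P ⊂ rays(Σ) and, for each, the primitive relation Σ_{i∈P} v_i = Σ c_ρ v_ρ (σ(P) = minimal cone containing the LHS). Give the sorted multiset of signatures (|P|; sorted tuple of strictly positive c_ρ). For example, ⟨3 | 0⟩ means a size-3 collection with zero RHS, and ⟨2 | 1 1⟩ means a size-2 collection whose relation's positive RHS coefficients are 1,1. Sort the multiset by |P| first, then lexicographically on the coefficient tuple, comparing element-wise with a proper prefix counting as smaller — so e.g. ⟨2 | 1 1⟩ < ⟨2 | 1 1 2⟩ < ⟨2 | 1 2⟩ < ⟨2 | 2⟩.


Δ(Σ) — 7 vertices, 7 min non-faces:

  P = {2,7}:  v_{2} + v_{7} = 0  →  sig = ⟨2 | 0⟩
  P = {3,6}:  v_{3} + v_{6} = 0  →  sig = ⟨2 | 0⟩
  P = {1,4}:  v_{1} + v_{4} = v_{7}  →  sig = ⟨2 | 1⟩
  P = {1,6}:  v_{1} + v_{6} = v_{5}  →  sig = ⟨2 | 1⟩
  P = {3,5}:  v_{3} + v_{5} = v_{1}  →  sig = ⟨2 | 1⟩
  P = {6,7}:  v_{6} + v_{7} = v_{4} + v_{5}  →  sig = ⟨2 | 1 1⟩
  P = {2,4,5}:  v_{2} + v_{4} + v_{5} = v_{6}  →  sig = ⟨3 | 1⟩

Hence PRS(X_Σ) =
    |P|=2: 6 collections, coeffs (), (), (1), (1), (1), (1,1)
    |P|=3: 1 collection, coeffs (1)


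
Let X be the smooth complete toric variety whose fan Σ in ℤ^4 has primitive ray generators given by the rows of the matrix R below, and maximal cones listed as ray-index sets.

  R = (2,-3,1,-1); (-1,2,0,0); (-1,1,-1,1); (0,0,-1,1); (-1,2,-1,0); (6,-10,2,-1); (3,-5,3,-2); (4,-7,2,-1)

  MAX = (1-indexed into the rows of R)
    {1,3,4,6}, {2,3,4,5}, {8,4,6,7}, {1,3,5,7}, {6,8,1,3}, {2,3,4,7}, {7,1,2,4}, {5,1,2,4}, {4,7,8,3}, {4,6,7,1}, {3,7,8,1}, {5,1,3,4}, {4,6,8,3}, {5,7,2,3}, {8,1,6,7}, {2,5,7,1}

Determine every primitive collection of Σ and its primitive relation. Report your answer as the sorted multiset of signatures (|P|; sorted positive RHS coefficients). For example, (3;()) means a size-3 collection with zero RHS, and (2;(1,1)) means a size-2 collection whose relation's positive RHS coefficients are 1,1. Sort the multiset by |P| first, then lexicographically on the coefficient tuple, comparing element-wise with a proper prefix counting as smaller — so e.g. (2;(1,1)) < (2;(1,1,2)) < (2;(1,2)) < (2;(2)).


9 minimal non-faces of Δ(Σ) (on 8 rays):

  P={2,8}:  v_{2} + v_{8} = v_{4} + v_{7} ; sig = (2;(1,1))
  P={2,6}:  v_{2} + v_{6} = v_{1} + 2·v_{4} + v_{7} ; sig = (2;(1,1,2))
  P={5,6}:  v_{5} + v_{6} = 3·v_{1} + v_{3} + v_{4} ; sig = (2;(1,1,3))
  P={5,8}:  v_{5} + v_{8} = 2·v_{1} + v_{3} ; sig = (2;(1,2))
  P={1,2,3}:  v_{1} + v_{2} + v_{3} = 0 ; sig = (3;())
  P={1,4,8}:  v_{1} + v_{4} + v_{8} = v_{6} ; sig = (3;(1))
  P={4,5,7}:  v_{4} + v_{5} + v_{7} = v_{1} ; sig = (3;(1))
  P={3,6,7}:  v_{3} + v_{6} + v_{7} = 2·v_{8} ; sig = (3;(2))
  P={1,3,4,7}:  v_{1} + v_{3} + v_{4} + v_{7} = v_{8} ; sig = (4;(1))

Sorted signature multiset PRS(X):
    |P|=2: 4 collections, coeffs (1,1), (1,1,2), (1,1,3), (1,2)
    |P|=3: 4 collections, coeffs (), (1), (1), (2)
    |P|=4: 1 collection, coeffs (1)


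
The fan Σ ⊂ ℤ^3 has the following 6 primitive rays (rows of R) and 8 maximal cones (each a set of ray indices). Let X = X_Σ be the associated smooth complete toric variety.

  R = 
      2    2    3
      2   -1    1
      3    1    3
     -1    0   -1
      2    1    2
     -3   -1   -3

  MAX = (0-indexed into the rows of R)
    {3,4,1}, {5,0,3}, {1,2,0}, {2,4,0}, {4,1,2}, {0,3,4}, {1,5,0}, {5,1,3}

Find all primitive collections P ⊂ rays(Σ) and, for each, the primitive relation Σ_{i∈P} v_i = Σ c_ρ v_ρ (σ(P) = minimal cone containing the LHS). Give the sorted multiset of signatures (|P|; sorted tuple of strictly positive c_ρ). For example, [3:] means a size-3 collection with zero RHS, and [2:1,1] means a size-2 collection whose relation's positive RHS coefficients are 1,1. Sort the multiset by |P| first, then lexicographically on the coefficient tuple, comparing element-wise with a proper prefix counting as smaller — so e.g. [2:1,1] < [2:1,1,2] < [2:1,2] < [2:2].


Minimal non-faces — 5 found among 6 rays, 8 max cones:

  P={2,5}:  v_{2} + v_{5} = 0  ⇒ sig = [2:]
  P={2,3}:  v_{2} + v_{3} = v_{4}  ⇒ sig = [2:1]
  P={4,5}:  v_{4} + v_{5} = v_{3}  ⇒ sig = [2:1]
  P={0,1,3}:  v_{0} + v_{1} + v_{3} = v_{2}  ⇒ sig = [3:1]
  P={0,1,4}:  v_{0} + v_{1} + v_{4} = 2·v_{2}  ⇒ sig = [3:2]

Signatures (|P|; sorted positive RHS coefficients), sorted:
[[2:], [2:1], [2:1], [3:1], [3:2]]


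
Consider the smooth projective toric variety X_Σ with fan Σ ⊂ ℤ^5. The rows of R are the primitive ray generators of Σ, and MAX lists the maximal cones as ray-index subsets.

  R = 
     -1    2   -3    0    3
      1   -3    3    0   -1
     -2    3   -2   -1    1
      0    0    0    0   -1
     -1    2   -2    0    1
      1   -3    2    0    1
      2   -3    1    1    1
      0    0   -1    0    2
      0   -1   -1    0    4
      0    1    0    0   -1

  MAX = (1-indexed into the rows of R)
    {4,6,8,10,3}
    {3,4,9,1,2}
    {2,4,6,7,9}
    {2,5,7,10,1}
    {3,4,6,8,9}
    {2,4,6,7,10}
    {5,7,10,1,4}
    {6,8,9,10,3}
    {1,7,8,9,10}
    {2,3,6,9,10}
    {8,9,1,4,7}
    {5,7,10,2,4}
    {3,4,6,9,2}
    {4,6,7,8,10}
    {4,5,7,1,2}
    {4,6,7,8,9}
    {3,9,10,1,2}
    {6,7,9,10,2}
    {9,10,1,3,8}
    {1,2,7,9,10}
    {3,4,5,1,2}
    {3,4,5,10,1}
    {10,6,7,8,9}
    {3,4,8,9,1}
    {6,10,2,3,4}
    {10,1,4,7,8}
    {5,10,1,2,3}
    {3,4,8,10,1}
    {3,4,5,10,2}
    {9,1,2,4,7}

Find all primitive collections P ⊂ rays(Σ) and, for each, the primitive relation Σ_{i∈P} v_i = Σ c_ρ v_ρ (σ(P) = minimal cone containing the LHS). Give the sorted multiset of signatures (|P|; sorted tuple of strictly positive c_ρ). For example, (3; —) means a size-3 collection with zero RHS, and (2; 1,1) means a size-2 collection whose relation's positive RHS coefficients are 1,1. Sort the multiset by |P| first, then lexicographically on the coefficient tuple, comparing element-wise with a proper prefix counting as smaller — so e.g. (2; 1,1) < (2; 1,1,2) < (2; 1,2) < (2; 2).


Primitive collections (8):

  {1,6}:  v_{1} + v_{6} = v_{9} — sig = (2; 1)
  {2,8}:  v_{2} + v_{8} = v_{6} — sig = (2; 1)
  {3,7}:  v_{3} + v_{7} = v_{8} — sig = (2; 1)
  {5,8}:  v_{5} + v_{8} = v_{1} — sig = (2; 1)
  {5,6}:  v_{5} + v_{6} = v_{1} + v_{2} — sig = (2; 1,1)
  {5,9}:  v_{5} + v_{9} = 2·v_{1} + v_{2} — sig = (2; 1,2)
  {4,9,10}:  v_{4} + v_{9} + v_{10} = v_{8} — sig = (3; 1)
  {1,2,4,10}:  v_{1} + v_{2} + v_{4} + v_{10} = 0 — sig = (4; —)

so the primitive-relation signature multiset is
[(2; 1), (2; 1), (2; 1), (2; 1), (2; 1,1), (2; 1,2), (3; 1), (4; —)]
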